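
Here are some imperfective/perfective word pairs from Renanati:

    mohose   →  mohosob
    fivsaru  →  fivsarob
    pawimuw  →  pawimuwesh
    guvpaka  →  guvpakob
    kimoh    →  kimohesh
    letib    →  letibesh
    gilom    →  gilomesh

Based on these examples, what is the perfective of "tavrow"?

fivsaru and pawimuw both have last vowel 'u' yet inflect differently (fivsarob, pawimuwesh), so the last vowel is not what conditions the rule; whether the stem ends in a vowel or a consonant is.
"tavrow" ends in a consonant. The stems ending in a consonant (gilom → gilomesh, pawimuw → pawimuwesh, letib → letibesh) add -esh.
So tavrow → tavrowesh.

tavrowesh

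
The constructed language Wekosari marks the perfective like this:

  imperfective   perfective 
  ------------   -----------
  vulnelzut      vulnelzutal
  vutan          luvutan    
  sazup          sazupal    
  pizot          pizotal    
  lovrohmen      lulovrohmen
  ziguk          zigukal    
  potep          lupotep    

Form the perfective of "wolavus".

potep and sazup both end in -p yet inflect differently (lupotep, sazupal), so the final letter is not what conditions the rule; the last vowel is.
"wolavus" has last vowel 'u'. The stems whose last vowel is 'u' (ziguk → zigukal, sazup → sazupal, vulnelzut → vulnelzutal) add -al.
So wolavus → wolavusal.

wolavusal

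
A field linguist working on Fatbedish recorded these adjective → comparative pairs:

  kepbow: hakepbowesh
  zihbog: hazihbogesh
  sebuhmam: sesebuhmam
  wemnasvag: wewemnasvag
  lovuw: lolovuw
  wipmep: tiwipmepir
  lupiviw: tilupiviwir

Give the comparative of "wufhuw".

zihbog and wemnasvag both end in -g yet inflect differently (hazihbogesh, wewemnasvag), so the final letter is not what conditions the rule; the last vowel is.
"wufhuw" has last vowel 'u'. The one such stem in the data (lovuw → lolovuw) repeats the first consonant+vowel as a prefix (as do sebuhmam, wemnasvag), so the same rule applies.
The other patterns: stems whose last vowel is 'o' add ha- … -esh around the stem; stems whose last vowel is 'e' or 'i' add ti- … -ir around the stem.
So wufhuw → wuwufhuw.

wuwufhuw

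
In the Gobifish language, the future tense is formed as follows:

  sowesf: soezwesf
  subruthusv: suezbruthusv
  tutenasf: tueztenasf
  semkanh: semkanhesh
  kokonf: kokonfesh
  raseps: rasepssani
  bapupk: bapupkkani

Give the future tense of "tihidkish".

"tihidkish" has second-to-last letter 's'. The stems whose second-to-last letter is 's' (sowesf → soezwesf, subruthusv → suezbruthusv, tutenasf → tueztenasf) insert -ez- after the first vowel.
The other patterns: stems whose second-to-last letter is 'n' add -esh; stems whose second-to-last letter is 'p' double the final consonant and add -ani.
So tihidkish → tiezhidkish.

tiezhidkish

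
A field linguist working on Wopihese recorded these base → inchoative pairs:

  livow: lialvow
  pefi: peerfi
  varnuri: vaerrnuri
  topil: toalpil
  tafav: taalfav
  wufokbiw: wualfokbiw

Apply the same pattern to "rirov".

wufokbiw and pefi both have last vowel 'i' yet inflect differently (wualfokbiw, peerfi), so the last vowel is not what conditions the rule; whether the stem ends in a vowel or a consonant is.
"rirov" ends in a consonant. The stems ending in a consonant (tafav → taalfav, wufokbiw → wualfokbiw, topil → toalpil) insert -al- after the first vowel.
The other pattern: stems ending in a vowel insert -er- after the first vowel.
So rirov → rialrov.

rialrov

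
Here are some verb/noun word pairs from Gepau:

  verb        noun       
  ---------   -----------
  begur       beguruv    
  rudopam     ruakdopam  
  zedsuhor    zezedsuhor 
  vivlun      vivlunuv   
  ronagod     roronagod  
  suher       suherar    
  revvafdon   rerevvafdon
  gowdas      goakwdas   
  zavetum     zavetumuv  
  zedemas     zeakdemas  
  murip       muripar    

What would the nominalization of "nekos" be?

nenekos

"nekos" has last vowel 'o'. The stems whose last vowel is 'o' (revvafdon → rerevvafdon, ronagod → roronagod, zedsuhor → zezedsuhor) repeat the first consonant+vowel as a prefix.
The other patterns: stems whose last vowel is 'u' add -uv; stems whose last vowel is 'a' insert -ak- after the first vowel; stems whose last vowel is 'e' or 'i' add -ar.
So nekos → nenekos.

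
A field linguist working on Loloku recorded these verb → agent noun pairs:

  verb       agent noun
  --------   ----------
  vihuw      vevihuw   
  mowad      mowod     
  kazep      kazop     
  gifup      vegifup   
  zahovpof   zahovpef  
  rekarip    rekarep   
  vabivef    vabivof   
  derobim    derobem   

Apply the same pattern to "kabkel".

kabkol

"kabkel" has last vowel 'e'. The stems whose last vowel is 'e' (kazep → kazop, vabivef → vabivof) change the last vowel to 'o'.
The other patterns: stems whose last vowel is 'u' add the prefix ve-; stems whose last vowel is 'i' or 'o' change the last vowel to 'e'.
So kabkel → kabkol.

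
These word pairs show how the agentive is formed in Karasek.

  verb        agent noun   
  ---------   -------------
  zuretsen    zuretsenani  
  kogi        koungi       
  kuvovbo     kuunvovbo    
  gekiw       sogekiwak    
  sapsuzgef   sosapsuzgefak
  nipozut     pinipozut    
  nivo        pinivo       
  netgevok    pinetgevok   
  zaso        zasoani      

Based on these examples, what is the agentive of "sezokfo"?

"sezokfo" begins with s-. The one such stem in the data (sapsuzgef → sosapsuzgefak) adds so- … -ak around the stem, so the same rule applies.
So sezokfo → sosezokfoak.

sosezokfoak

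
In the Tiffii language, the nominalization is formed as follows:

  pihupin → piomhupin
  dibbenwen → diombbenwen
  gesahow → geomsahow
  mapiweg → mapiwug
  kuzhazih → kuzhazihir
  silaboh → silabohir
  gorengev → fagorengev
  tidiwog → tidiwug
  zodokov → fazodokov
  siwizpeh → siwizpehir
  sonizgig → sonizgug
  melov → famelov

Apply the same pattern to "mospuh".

zodokov and tidiwog both have last vowel 'o' yet inflect differently (fazodokov, tidiwug), so the last vowel is not what conditions the rule; the final letter is.
"mospuh" ends in -h. The stems ending in -h (silaboh → silabohir, siwizpeh → siwizpehir, kuzhazih → kuzhazihir) add -ir.
So mospuh → mospuhir.

mospuhir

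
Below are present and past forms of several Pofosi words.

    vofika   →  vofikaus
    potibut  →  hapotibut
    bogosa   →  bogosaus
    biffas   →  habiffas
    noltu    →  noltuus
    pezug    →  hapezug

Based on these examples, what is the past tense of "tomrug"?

hatomrug

biffas and vofika both have last vowel 'a' yet inflect differently (habiffas, vofikaus), so the last vowel is not what conditions the rule; whether the stem ends in a vowel or a consonant is.
"tomrug" ends in a consonant. The stems ending in a consonant (pezug → hapezug, potibut → hapotibut, biffas → habiffas) add the prefix ha-.
So tomrug → hatomrug.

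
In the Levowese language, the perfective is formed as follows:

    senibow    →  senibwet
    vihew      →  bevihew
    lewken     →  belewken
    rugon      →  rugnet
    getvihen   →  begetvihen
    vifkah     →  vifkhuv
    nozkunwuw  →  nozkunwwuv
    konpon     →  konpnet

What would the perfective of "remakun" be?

remaknuv

"remakun" has last vowel 'u'. The one such stem in the data (nozkunwuw → nozkunwwuv) deletes the last vowel and adds -uv (as does vifkah), so the same rule applies.
The other patterns: stems whose last vowel is 'o' delete the last vowel and add -et; stems whose last vowel is 'e' add the prefix be-.
So remakun → remaknuv.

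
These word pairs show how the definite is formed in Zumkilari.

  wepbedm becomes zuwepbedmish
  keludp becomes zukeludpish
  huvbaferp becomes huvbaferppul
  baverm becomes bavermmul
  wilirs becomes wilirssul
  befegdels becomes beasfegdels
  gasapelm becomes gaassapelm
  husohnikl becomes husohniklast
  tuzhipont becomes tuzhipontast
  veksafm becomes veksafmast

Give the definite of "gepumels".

geaspumels

keludp and huvbaferp both end in -p yet inflect differently (zukeludpish, huvbaferppul), so the final letter is not what conditions the rule; the second-to-last letter is.
"gepumels" has second-to-last letter 'l'. The stems whose second-to-last letter is 'l' (befegdels → beasfegdels, gasapelm → gaassapelm) insert -as- after the first vowel.
So gepumels → geaspumels.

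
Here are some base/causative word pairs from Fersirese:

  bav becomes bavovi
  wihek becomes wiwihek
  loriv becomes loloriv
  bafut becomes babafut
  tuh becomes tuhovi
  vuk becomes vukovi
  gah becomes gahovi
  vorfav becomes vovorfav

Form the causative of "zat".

wihek and vuk both end in -k yet inflect differently (wiwihek, vukovi), so the final letter is not what conditions the rule; the number of vowels is.
"zat" has 1 vowel. The stems with 1 vowel (vuk → vukovi, gah → gahovi, tuh → tuhovi) add -ovi.
The other pattern: stems with 2 vowels repeat the first consonant+vowel as a prefix.
So zat → zatovi.

zatovi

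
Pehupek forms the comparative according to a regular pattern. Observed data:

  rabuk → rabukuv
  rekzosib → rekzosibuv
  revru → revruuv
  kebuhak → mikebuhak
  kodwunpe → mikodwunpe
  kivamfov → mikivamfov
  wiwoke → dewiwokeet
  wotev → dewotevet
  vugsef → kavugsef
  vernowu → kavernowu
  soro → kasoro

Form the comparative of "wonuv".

dewonuvet

"wonuv" begins with w-. The stems beginning with w- (wiwoke → dewiwokeet, wotev → dewotevet) add de- … -et around the stem.
The other patterns: stems beginning with r- add -uv; stems beginning with k- add the prefix mi-; stems beginning with s- or v- add the prefix ka-.
So wonuv → dewonuvet.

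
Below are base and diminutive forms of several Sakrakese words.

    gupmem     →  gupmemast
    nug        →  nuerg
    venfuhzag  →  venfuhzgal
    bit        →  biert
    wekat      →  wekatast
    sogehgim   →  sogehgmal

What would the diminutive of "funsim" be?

bit and wekat both end in -t yet inflect differently (biert, wekatast), so the final letter is not what conditions the rule; the number of vowels is.
"funsim" has 2 vowels. The stems with 2 vowels (wekat → wekatast, gupmem → gupmemast) add -ast.
The other patterns: stems with 1 vowel insert -er- after the first vowel; stems with 3 vowels delete the last vowel and add -al.
So funsim → funsimast.

funsimast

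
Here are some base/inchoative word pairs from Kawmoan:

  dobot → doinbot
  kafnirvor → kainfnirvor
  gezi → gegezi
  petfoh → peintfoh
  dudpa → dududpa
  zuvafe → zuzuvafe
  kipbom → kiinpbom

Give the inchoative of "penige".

dobot and dudpa both begin with d- yet inflect differently (doinbot, dududpa), so the first letter is not what conditions the rule; whether the stem ends in a vowel or a consonant is.
"penige" ends in a vowel. The stems ending in a vowel (dudpa → dududpa, gezi → gegezi, zuvafe → zuzuvafe) repeat the first consonant+vowel as a prefix.
The other pattern: stems ending in a consonant insert -in- after the first vowel.
So penige → pepenige.

pepenige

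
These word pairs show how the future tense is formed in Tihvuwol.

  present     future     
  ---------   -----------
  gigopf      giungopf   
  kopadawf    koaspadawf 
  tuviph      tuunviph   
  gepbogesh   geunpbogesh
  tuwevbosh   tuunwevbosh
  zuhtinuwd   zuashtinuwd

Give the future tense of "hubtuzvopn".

kopadawf and gigopf both end in -f yet inflect differently (koaspadawf, giungopf), so the final letter is not what conditions the rule; the second-to-last letter is.
"hubtuzvopn" has second-to-last letter 'p'. The stems whose second-to-last letter is 'p' (gigopf → giungopf, tuviph → tuunviph) insert -un- after the first vowel.
So hubtuzvopn → huunbtuzvopn.

huunbtuzvopn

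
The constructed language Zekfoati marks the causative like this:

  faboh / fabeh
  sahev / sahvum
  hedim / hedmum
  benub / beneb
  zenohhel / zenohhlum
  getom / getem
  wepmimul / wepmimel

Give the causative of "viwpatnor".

"viwpatnor" has last vowel 'o'. The stems whose last vowel is 'o' (faboh → fabeh, getom → getem) change the last vowel to 'e'.
The other pattern: stems whose last vowel is 'e' or 'i' delete the last vowel and add -um.
So viwpatnor → viwpatner.

viwpatner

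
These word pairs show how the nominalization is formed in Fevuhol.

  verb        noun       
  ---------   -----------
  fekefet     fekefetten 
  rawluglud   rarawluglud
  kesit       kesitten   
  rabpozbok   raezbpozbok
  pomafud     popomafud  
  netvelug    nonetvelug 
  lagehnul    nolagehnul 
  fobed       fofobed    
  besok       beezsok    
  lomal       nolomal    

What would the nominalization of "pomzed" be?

fobed and fekefet both have last vowel 'e' yet inflect differently (fofobed, fekefetten), so the last vowel is not what conditions the rule; the final letter is.
"pomzed" ends in -d. The stems ending in -d (fobed → fofobed, pomafud → popomafud, rawluglud → rarawluglud) repeat the first consonant+vowel as a prefix.
The other patterns: stems ending in -t double the final consonant and add -en; stems ending in -k insert -ez- after the first vowel; stems ending in -g or -l add the prefix no-.
So pomzed → popomzed.

popomzed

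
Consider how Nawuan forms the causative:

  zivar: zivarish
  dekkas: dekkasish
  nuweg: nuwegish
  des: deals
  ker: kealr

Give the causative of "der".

dealr

dekkas and des both end in -s yet inflect differently (dekkasish, deals), so the final letter is not what conditions the rule; the number of vowels is.
"der" has 1 vowel. The stems with 1 vowel (des → deals, ker → kealr) insert -al- after the first vowel.
So der → dealr.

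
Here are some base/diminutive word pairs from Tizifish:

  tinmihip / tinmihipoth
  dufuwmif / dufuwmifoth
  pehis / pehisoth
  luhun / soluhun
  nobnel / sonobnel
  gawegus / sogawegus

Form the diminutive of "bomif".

pehis and gawegus both end in -s yet inflect differently (pehisoth, sogawegus), so the final letter is not what conditions the rule; the last vowel is.
"bomif" has last vowel 'i'. The stems whose last vowel is 'i' (tinmihip → tinmihipoth, dufuwmif → dufuwmifoth, pehis → pehisoth) add -oth.
The other pattern: stems whose last vowel is 'e' or 'u' add the prefix so-.
So bomif → bomifoth.

bomifoth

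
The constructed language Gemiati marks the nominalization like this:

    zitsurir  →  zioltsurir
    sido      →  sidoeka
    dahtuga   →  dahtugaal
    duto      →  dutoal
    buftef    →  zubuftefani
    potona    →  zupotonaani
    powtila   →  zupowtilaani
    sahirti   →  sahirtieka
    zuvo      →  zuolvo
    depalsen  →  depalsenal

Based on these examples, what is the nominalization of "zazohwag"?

sido and zuvo both end in -o yet inflect differently (sidoeka, zuolvo), so the final letter is not what conditions the rule; the first letter is.
"zazohwag" begins with z-. The stems beginning with z- (zitsurir → zioltsurir, zuvo → zuolvo) insert -ol- after the first vowel.
So zazohwag → zaolzohwag.

zaolzohwag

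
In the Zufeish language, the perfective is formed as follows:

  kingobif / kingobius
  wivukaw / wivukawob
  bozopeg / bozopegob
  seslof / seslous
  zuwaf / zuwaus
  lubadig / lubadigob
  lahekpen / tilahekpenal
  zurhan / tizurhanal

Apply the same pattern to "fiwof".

fiwous

kingobif and lubadig both have last vowel 'i' yet inflect differently (kingobius, lubadigob), so the last vowel is not what conditions the rule; the final letter is.
"fiwof" ends in -f. The stems ending in -f (seslof → seslous, kingobif → kingobius, zuwaf → zuwaus) drop the final letter and add -us.
The other patterns: stems ending in -g or -w add -ob; stems ending in -n add ti- … -al around the stem.
So fiwof → fiwous.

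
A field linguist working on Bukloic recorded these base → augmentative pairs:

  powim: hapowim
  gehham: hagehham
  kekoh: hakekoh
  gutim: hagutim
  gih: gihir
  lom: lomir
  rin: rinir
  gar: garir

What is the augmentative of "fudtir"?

hafudtir

gutim and lom both end in -m yet inflect differently (hagutim, lomir), so the final letter is not what conditions the rule; the number of vowels is.
"fudtir" has 2 vowels. The stems with 2 vowels (kekoh → hakekoh, gutim → hagutim, powim → hapowim) add the prefix ha-.
The other pattern: stems with 1 vowel add -ir.
So fudtir → hafudtir.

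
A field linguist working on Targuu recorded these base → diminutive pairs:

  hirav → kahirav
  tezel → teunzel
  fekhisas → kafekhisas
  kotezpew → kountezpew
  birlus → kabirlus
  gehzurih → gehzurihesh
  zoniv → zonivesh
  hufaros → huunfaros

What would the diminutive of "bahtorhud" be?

kabahtorhud

hufaros and birlus both end in -s yet inflect differently (huunfaros, kabirlus), so the final letter is not what conditions the rule; the last vowel is.
"bahtorhud" has last vowel 'u'. The one such stem in the data (birlus → kabirlus) adds the prefix ka-, so the same rule applies.
So bahtorhud → kabahtorhud.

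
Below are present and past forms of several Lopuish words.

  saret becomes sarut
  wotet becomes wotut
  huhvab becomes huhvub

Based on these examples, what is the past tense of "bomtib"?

Every pair shown (saret → sarut, wotet → wotut, huhvab → huhvub) follows the same rule: change the last vowel to 'u'.
So bomtib → bomtub.

bomtub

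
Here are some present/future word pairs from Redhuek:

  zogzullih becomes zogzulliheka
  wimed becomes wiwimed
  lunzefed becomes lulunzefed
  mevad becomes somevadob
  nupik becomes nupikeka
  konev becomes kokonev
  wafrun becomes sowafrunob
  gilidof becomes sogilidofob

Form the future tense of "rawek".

rarawek

lunzefed and mevad both end in -d yet inflect differently (lulunzefed, somevadob), so the final letter is not what conditions the rule; the last vowel is.
"rawek" has last vowel 'e'. The stems whose last vowel is 'e' (konev → kokonev, lunzefed → lulunzefed, wimed → wiwimed) repeat the first consonant+vowel as a prefix.
So rawek → rarawek.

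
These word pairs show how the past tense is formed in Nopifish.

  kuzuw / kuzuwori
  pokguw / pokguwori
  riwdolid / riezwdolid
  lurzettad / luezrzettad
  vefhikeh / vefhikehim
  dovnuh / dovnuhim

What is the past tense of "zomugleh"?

zomuglehim

"zomugleh" ends in -h. The stems ending in -h (vefhikeh → vefhikehim, dovnuh → dovnuhim) add -im.
The other patterns: stems ending in -w add -ori; stems ending in -d insert -ez- after the first vowel.
So zomugleh → zomuglehim.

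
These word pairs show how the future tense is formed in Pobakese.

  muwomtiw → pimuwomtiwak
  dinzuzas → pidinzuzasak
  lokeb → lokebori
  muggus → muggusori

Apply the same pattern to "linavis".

dinzuzas and muggus both end in -s yet inflect differently (pidinzuzasak, muggusori), so the final letter is not what conditions the rule; the last vowel is.
"linavis" has last vowel 'i'. The one such stem in the data (muwomtiw → pimuwomtiwak) adds pi- … -ak around the stem, so the same rule applies.
The other pattern: stems whose last vowel is 'e' or 'u' add -ori.
So linavis → pilinavisak.

pilinavisak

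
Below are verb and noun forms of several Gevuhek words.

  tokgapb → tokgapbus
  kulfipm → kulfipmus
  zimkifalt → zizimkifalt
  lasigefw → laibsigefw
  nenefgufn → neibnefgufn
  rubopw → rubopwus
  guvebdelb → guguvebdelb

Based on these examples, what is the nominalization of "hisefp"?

hiibsefp

guvebdelb and tokgapb both end in -b yet inflect differently (guguvebdelb, tokgapbus), so the final letter is not what conditions the rule; the second-to-last letter is.
"hisefp" has second-to-last letter 'f'. The stems whose second-to-last letter is 'f' (lasigefw → laibsigefw, nenefgufn → neibnefgufn) insert -ib- after the first vowel.
So hisefp → hiibsefp.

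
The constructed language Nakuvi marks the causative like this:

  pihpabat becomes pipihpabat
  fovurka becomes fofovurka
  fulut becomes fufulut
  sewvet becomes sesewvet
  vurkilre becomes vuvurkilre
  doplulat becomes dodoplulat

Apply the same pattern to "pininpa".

Every pair shown (pihpabat → pipihpabat, fovurka → fofovurka, fulut → fufulut, …) follows the same rule: repeat the first consonant+vowel as a prefix.
So pininpa → pipininpa.

pipininpa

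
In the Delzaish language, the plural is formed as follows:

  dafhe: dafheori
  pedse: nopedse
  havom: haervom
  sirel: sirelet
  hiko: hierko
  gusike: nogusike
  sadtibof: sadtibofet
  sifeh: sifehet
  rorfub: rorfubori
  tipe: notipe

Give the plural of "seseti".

sesetiet

"seseti" begins with s-. The stems beginning with s- (sadtibof → sadtibofet, sifeh → sifehet, sirel → sirelet) add -et.
So seseti → sesetiet.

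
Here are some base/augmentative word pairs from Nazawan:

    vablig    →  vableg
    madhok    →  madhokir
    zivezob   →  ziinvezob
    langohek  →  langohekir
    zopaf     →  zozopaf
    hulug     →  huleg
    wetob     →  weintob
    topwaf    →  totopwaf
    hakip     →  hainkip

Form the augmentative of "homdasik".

homdasikir

madhok and wetob both have last vowel 'o' yet inflect differently (madhokir, weintob), so the last vowel is not what conditions the rule; the final letter is.
"homdasik" ends in -k. The stems ending in -k (langohek → langohekir, madhok → madhokir) add -ir.
So homdasik → homdasikir.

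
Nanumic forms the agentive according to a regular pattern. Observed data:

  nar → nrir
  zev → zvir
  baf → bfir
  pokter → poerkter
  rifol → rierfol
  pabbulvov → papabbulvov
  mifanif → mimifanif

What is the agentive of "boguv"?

boerguv

nar and pokter both end in -r yet inflect differently (nrir, poerkter), so the final letter is not what conditions the rule; the number of vowels is.
"boguv" has 2 vowels. The stems with 2 vowels (pokter → poerkter, rifol → rierfol) insert -er- after the first vowel.
So boguv → boerguv.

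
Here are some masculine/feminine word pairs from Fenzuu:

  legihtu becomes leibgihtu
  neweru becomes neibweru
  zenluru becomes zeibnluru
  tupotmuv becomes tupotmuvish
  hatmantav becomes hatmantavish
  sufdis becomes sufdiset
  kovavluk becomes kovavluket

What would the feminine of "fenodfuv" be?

legihtu and tupotmuv both have last vowel 'u' yet inflect differently (leibgihtu, tupotmuvish), so the last vowel is not what conditions the rule; the final letter is.
"fenodfuv" ends in -v. The stems ending in -v (tupotmuv → tupotmuvish, hatmantav → hatmantavish) add -ish.
So fenodfuv → fenodfuvish.

fenodfuvish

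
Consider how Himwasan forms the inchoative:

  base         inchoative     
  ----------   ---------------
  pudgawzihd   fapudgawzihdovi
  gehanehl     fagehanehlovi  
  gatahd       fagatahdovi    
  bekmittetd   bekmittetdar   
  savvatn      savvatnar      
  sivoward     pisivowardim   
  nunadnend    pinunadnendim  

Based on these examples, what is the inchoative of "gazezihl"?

pudgawzihd and bekmittetd both end in -d yet inflect differently (fapudgawzihdovi, bekmittetdar), so the final letter is not what conditions the rule; the second-to-last letter is.
"gazezihl" has second-to-last letter 'h'. The stems whose second-to-last letter is 'h' (pudgawzihd → fapudgawzihdovi, gehanehl → fagehanehlovi, gatahd → fagatahdovi) add fa- … -ovi around the stem.
The other patterns: stems whose second-to-last letter is 't' add -ar; stems whose second-to-last letter is 'n' or 'r' add pi- … -im around the stem.
So gazezihl → fagazezihlovi.

fagazezihlovi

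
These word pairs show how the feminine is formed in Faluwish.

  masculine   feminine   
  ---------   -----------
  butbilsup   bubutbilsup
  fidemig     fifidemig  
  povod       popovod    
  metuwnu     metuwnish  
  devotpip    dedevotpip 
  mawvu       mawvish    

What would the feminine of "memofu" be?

memofish

metuwnu and butbilsup both have last vowel 'u' yet inflect differently (metuwnish, bubutbilsup), so the last vowel is not what conditions the rule; the final letter is.
"memofu" ends in -u. The stems ending in -u (metuwnu → metuwnish, mawvu → mawvish) drop the final letter and add -ish.
So memofu → memofish.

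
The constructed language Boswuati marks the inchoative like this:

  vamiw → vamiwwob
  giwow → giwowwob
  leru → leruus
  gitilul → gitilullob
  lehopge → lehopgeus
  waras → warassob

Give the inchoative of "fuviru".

leru and gitilul both have last vowel 'u' yet inflect differently (leruus, gitilullob), so the last vowel is not what conditions the rule; whether the stem ends in a vowel or a consonant is.
"fuviru" ends in a vowel. The stems ending in a vowel (leru → leruus, lehopge → lehopgeus) add -us.
So fuviru → fuviruus.

fuviruus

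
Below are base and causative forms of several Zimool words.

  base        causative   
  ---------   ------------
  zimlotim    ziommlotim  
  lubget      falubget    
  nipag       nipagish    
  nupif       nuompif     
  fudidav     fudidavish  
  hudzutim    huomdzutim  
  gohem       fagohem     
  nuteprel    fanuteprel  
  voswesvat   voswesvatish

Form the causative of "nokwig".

lubget and voswesvat both end in -t yet inflect differently (falubget, voswesvatish), so the final letter is not what conditions the rule; the last vowel is.
"nokwig" has last vowel 'i'. The stems whose last vowel is 'i' (zimlotim → ziommlotim, nupif → nuompif, hudzutim → huomdzutim) insert -om- after the first vowel.
So nokwig → noomkwig.

noomkwig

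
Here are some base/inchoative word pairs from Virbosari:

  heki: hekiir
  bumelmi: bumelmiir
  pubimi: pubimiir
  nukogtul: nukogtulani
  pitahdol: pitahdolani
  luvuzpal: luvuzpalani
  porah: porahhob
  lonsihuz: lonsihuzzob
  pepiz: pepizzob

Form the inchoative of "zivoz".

zivozzob

luvuzpal and porah both have last vowel 'a' yet inflect differently (luvuzpalani, porahhob), so the last vowel is not what conditions the rule; the final letter is.
"zivoz" ends in -z. The stems ending in -z (lonsihuz → lonsihuzzob, pepiz → pepizzob) double the final consonant and add -ob.
The other patterns: stems ending in -i add -ir; stems ending in -l add -ani.
So zivoz → zivozzob.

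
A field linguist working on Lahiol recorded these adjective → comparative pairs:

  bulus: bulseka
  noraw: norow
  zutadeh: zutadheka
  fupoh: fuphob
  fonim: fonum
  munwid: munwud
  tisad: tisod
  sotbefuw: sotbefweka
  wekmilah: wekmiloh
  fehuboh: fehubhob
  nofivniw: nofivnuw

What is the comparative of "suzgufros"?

"suzgufros" has last vowel 'o'. The stems whose last vowel is 'o' (fupoh → fuphob, fehuboh → fehubhob) delete the last vowel and add -ob.
So suzgufros → suzgufrsob.

suzgufrsob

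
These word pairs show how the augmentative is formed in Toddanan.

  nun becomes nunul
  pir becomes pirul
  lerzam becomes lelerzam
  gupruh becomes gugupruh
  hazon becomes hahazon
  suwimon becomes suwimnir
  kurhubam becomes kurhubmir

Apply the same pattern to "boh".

bohul

nun and hazon both end in -n yet inflect differently (nunul, hahazon), so the final letter is not what conditions the rule; the number of vowels is.
"boh" has 1 vowel. The stems with 1 vowel (nun → nunul, pir → pirul) add -ul.
The other patterns: stems with 2 vowels repeat the first consonant+vowel as a prefix; stems with 3 vowels delete the last vowel and add -ir.
So boh → bohul.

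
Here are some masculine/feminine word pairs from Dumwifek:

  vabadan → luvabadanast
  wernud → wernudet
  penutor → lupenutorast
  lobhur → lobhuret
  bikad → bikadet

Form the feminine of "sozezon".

lusozezonast

lobhur and penutor both end in -r yet inflect differently (lobhuret, lupenutorast), so the final letter is not what conditions the rule; the number of vowels is.
"sozezon" has 3 vowels. The stems with 3 vowels (penutor → lupenutorast, vabadan → luvabadanast) add lu- … -ast around the stem.
So sozezon → lusozezonast.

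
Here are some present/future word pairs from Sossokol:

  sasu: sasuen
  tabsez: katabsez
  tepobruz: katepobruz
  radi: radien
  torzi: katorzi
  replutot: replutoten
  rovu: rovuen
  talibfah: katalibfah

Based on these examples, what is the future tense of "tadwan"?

"tadwan" begins with t-. The stems beginning with t- (torzi → katorzi, talibfah → katalibfah, tepobruz → katepobruz) add the prefix ka-.
The other pattern: stems beginning with r- or s- add -en.
So tadwan → katadwan.

katadwan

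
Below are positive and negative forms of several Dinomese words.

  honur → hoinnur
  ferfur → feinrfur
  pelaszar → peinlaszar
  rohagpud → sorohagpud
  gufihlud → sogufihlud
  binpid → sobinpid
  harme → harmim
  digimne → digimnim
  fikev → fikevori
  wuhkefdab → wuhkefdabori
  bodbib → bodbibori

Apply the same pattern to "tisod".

honur and rohagpud both have last vowel 'u' yet inflect differently (hoinnur, sorohagpud), so the last vowel is not what conditions the rule; the final letter is.
"tisod" ends in -d. The stems ending in -d (rohagpud → sorohagpud, gufihlud → sogufihlud, binpid → sobinpid) add the prefix so-.
The other patterns: stems ending in -r insert -in- after the first vowel; stems ending in -e drop the final letter and add -im; stems ending in -b or -v add -ori.
So tisod → sotisod.

sotisod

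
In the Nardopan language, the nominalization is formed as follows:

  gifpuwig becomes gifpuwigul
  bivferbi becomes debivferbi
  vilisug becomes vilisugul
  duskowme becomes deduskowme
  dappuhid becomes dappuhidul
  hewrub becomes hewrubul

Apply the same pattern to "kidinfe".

bivferbi and dappuhid both have last vowel 'i' yet inflect differently (debivferbi, dappuhidul), so the last vowel is not what conditions the rule; whether the stem ends in a vowel or a consonant is.
"kidinfe" ends in a vowel. The stems ending in a vowel (duskowme → deduskowme, bivferbi → debivferbi) add the prefix de-.
The other pattern: stems ending in a consonant add -ul.
So kidinfe → dekidinfe.

dekidinfe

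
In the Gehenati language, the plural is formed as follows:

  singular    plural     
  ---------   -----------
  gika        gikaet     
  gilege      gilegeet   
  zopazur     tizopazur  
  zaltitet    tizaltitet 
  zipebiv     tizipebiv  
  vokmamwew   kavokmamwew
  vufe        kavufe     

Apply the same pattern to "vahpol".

"vahpol" begins with v-. The stems beginning with v- (vokmamwew → kavokmamwew, vufe → kavufe) add the prefix ka-.
The other patterns: stems beginning with g- add -et; stems beginning with z- add the prefix ti-.
So vahpol → kavahpol.

kavahpol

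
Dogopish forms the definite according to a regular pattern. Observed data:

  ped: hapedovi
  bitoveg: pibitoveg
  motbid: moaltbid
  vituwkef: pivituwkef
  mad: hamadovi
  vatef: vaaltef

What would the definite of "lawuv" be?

laalwuv

mad and motbid both end in -d yet inflect differently (hamadovi, moaltbid), so the final letter is not what conditions the rule; the number of vowels is.
"lawuv" has 2 vowels. The stems with 2 vowels (motbid → moaltbid, vatef → vaaltef) insert -al- after the first vowel.
The other patterns: stems with 1 vowel add ha- … -ovi around the stem; stems with 3 vowels add the prefix pi-.
So lawuv → laalwuv.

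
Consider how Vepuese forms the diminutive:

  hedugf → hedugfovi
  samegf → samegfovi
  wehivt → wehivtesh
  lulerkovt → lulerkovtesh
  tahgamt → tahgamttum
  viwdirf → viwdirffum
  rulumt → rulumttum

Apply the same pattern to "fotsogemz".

wehivt and tahgamt both end in -t yet inflect differently (wehivtesh, tahgamttum), so the final letter is not what conditions the rule; the second-to-last letter is.
"fotsogemz" has second-to-last letter 'm'. The stems whose second-to-last letter is 'm' (tahgamt → tahgamttum, rulumt → rulumttum) double the final consonant and add -um.
The other patterns: stems whose second-to-last letter is 'g' add -ovi; stems whose second-to-last letter is 'v' add -esh.
So fotsogemz → fotsogemzzum.

fotsogemzzum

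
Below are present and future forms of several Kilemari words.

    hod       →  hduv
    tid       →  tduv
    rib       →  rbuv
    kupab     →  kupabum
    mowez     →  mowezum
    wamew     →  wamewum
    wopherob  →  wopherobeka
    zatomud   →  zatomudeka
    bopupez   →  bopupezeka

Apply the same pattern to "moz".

rib and kupab both end in -b yet inflect differently (rbuv, kupabum), so the final letter is not what conditions the rule; the number of vowels is.
"moz" has 1 vowel. The stems with 1 vowel (hod → hduv, tid → tduv, rib → rbuv) delete the last vowel and add -uv.
The other patterns: stems with 2 vowels add -um; stems with 3 vowels add -eka.
So moz → mzuv.

mzuv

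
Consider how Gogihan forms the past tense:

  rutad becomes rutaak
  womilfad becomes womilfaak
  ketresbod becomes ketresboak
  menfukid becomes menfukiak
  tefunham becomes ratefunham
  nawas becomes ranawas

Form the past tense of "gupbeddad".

"gupbeddad" ends in -d. The stems ending in -d (ketresbod → ketresboak, menfukid → menfukiak, womilfad → womilfaak) drop the final letter and add -ak.
The other pattern: stems ending in -m or -s add the prefix ra-.
So gupbeddad → gupbeddaak.

gupbeddaak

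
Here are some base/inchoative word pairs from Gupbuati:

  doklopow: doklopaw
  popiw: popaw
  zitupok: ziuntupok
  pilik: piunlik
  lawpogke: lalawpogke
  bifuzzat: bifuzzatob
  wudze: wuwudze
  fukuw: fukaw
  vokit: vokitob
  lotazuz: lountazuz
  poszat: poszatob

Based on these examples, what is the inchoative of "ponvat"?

"ponvat" ends in -t. The stems ending in -t (poszat → poszatob, vokit → vokitob, bifuzzat → bifuzzatob) add -ob.
The other patterns: stems ending in -w change the last vowel to 'a'; stems ending in -e repeat the first consonant+vowel as a prefix; stems ending in -k or -z insert -un- after the first vowel.
So ponvat → ponvatob.

ponvatob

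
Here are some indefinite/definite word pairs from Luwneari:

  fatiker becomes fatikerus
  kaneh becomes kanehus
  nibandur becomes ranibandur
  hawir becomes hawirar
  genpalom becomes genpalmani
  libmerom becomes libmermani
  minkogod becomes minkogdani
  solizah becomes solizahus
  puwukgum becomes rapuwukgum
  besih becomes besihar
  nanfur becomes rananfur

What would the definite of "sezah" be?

fatiker and hawir both end in -r yet inflect differently (fatikerus, hawirar), so the final letter is not what conditions the rule; the last vowel is.
"sezah" has last vowel 'a'. The one such stem in the data (solizah → solizahus) adds -us, so the same rule applies.
So sezah → sezahus.

sezahus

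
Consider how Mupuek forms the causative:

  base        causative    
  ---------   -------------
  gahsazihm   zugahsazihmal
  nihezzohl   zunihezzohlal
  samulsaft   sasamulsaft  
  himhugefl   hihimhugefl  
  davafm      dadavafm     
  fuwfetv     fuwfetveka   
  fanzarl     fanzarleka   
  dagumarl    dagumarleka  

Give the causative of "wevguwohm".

zuwevguwohmal

nihezzohl and himhugefl both end in -l yet inflect differently (zunihezzohlal, hihimhugefl), so the final letter is not what conditions the rule; the second-to-last letter is.
"wevguwohm" has second-to-last letter 'h'. The stems whose second-to-last letter is 'h' (gahsazihm → zugahsazihmal, nihezzohl → zunihezzohlal) add zu- … -al around the stem.
The other patterns: stems whose second-to-last letter is 'f' repeat the first consonant+vowel as a prefix; stems whose second-to-last letter is 'r' or 't' add -eka.
So wevguwohm → zuwevguwohmal.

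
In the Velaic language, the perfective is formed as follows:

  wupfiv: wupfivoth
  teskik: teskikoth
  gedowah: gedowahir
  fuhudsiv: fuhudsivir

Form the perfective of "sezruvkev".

sezruvkevir

wupfiv and fuhudsiv both end in -v yet inflect differently (wupfivoth, fuhudsivir), so the final letter is not what conditions the rule; the number of vowels is.
"sezruvkev" has 3 vowels. The stems with 3 vowels (gedowah → gedowahir, fuhudsiv → fuhudsivir) add -ir.
The other pattern: stems with 2 vowels add -oth.
So sezruvkev → sezruvkevir.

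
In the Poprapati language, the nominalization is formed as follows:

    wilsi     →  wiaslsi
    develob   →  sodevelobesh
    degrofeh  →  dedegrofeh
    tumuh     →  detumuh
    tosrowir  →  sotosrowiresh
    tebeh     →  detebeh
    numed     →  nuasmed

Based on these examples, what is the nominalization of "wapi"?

waaspi

numed and degrofeh both have last vowel 'e' yet inflect differently (nuasmed, dedegrofeh), so the last vowel is not what conditions the rule; the final letter is.
"wapi" ends in -i. The one such stem in the data (wilsi → wiaslsi) inserts -as- after the first vowel (as does numed), so the same rule applies.
The other patterns: stems ending in -h add the prefix de-; stems ending in -b or -r add so- … -esh around the stem.
So wapi → waaspi.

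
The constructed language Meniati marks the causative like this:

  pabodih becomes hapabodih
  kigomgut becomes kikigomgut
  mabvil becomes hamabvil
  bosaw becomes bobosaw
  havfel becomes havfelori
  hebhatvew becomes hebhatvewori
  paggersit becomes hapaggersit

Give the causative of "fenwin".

mabvil and havfel both end in -l yet inflect differently (hamabvil, havfelori), so the final letter is not what conditions the rule; the last vowel is.
"fenwin" has last vowel 'i'. The stems whose last vowel is 'i' (pabodih → hapabodih, mabvil → hamabvil, paggersit → hapaggersit) add the prefix ha-.
So fenwin → hafenwin.

hafenwin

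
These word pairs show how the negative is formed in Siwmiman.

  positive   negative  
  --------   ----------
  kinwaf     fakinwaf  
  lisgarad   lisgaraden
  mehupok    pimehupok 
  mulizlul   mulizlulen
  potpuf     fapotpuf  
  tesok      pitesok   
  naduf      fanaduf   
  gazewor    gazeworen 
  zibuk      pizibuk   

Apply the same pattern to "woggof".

fawoggof

"woggof" ends in -f. The stems ending in -f (kinwaf → fakinwaf, potpuf → fapotpuf, naduf → fanaduf) add the prefix fa-.
So woggof → fawoggof.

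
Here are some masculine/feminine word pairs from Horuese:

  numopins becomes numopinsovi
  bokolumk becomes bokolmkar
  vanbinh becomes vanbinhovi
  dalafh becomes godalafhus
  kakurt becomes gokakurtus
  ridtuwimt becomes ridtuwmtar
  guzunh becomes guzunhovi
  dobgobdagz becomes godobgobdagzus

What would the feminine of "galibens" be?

guzunh and dalafh both end in -h yet inflect differently (guzunhovi, godalafhus), so the final letter is not what conditions the rule; the second-to-last letter is.
"galibens" has second-to-last letter 'n'. The stems whose second-to-last letter is 'n' (guzunh → guzunhovi, vanbinh → vanbinhovi, numopins → numopinsovi) add -ovi.
The other patterns: stems whose second-to-last letter is 'm' delete the last vowel and add -ar; stems whose second-to-last letter is 'f', 'g' or 'r' add go- … -us around the stem.
So galibens → galibensovi.

galibensovi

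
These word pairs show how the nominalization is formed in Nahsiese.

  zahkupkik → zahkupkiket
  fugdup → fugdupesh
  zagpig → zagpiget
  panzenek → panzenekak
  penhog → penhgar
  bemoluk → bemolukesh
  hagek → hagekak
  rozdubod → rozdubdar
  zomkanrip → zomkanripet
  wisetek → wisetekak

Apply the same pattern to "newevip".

newevipet

"newevip" has last vowel 'i'. The stems whose last vowel is 'i' (zomkanrip → zomkanripet, zahkupkik → zahkupkiket, zagpig → zagpiget) add -et.
The other patterns: stems whose last vowel is 'o' delete the last vowel and add -ar; stems whose last vowel is 'u' add -esh; stems whose last vowel is 'e' add -ak.
So newevip → newevipet.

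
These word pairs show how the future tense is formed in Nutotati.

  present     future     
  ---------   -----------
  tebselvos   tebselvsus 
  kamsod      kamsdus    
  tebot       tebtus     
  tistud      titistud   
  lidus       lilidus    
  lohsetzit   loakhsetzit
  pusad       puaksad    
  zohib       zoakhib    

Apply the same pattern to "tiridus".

titiridus

kamsod and tistud both end in -d yet inflect differently (kamsdus, titistud), so the final letter is not what conditions the rule; the last vowel is.
"tiridus" has last vowel 'u'. The stems whose last vowel is 'u' (tistud → titistud, lidus → lilidus) repeat the first consonant+vowel as a prefix.
So tiridus → titiridus.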